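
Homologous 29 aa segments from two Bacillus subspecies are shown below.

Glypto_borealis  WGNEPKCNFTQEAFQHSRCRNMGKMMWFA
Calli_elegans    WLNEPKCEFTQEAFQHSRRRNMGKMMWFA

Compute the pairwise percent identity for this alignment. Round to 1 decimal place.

Mismatches occur at site 2 (G→L), site 8 (N→E), site 19 (C→R).
26 of the 29 sites match, so the percent identity is 26/29 × 100 = 89.7%.

89.7%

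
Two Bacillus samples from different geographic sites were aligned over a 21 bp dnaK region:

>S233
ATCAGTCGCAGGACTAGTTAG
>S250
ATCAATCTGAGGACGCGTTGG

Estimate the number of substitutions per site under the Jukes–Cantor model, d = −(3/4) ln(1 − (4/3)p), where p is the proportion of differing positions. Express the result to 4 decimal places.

Differing sites — 5:G/A; 8:G/T; 9:C/G; 15:T/G; 16:A/C; 20:A/G.
p = 6/21 = 0.285714.
d = −0.75 · ln(1 − (4/3)·0.285714) = −0.75 · ln(0.619048) = −0.75 · (-0.479572) = 0.3597.

0.3597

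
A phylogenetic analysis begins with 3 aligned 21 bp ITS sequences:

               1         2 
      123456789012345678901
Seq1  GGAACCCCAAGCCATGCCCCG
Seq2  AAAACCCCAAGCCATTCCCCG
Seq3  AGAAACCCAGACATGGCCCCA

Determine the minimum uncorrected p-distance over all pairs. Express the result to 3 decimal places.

Pairwise Hamming distances:
  Seq1 vs Seq2: 3
  Seq1 vs Seq3: 8
  Seq2 vs Seq3: 9
The smallest is 3 mismatches, between Seq1 and Seq2; p = 3/21 = 0.143.

0.143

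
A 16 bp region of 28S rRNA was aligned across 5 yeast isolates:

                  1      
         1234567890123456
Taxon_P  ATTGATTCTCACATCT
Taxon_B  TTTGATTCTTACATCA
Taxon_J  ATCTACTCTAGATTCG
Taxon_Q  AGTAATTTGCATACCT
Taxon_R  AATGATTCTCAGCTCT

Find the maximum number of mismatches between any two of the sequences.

12

Pairwise Hamming distances:
  Taxon_P vs Taxon_B: 3
  Taxon_P vs Taxon_J: 8
  Taxon_P vs Taxon_Q: 6
  Taxon_P vs Taxon_R: 3
  Taxon_B vs Taxon_J: 9
  Taxon_B vs Taxon_Q: 9
  Taxon_B vs Taxon_R: 6
  Taxon_J vs Taxon_Q: 12
  Taxon_J vs Taxon_R: 9
  Taxon_Q vs Taxon_R: 7
The largest is 12, between Taxon_J and Taxon_Q.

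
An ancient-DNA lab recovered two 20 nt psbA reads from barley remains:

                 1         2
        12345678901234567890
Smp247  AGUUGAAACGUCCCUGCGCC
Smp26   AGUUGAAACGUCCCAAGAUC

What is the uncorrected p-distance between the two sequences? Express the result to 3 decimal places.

Mismatches occur at site 15 (U↔A), site 16 (G↔A), site 17 (C↔G), site 18 (G↔A), site 19 (C↔U).
There are 5 differences over 20 sites, so p = 5/20 = 0.250.

0.250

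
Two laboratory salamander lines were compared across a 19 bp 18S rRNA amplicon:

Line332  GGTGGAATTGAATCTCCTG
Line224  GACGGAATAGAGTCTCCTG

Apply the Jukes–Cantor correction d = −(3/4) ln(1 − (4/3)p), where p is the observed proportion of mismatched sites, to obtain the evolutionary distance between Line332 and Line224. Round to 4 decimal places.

0.2471

Differing sites — 2:G/A; 3:T/C; 9:T/A; 12:A/G.
p = 4/19 = 0.210526.
d = −0.75 · ln(1 − (4/3)·0.210526) = −0.75 · ln(0.719299) = −0.75 · (-0.329478) = 0.2471.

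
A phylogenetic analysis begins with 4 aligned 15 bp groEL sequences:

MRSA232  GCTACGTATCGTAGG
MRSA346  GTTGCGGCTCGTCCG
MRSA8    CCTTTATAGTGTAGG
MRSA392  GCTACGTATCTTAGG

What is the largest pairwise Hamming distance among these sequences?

Pairwise Hamming distances:
  MRSA232 vs MRSA346: 6
  MRSA232 vs MRSA8: 6
  MRSA232 vs MRSA392: 1
  MRSA346 vs MRSA8: 11
  MRSA346 vs MRSA392: 7
  MRSA8 vs MRSA392: 7
The largest is 11, between MRSA346 and MRSA8.

11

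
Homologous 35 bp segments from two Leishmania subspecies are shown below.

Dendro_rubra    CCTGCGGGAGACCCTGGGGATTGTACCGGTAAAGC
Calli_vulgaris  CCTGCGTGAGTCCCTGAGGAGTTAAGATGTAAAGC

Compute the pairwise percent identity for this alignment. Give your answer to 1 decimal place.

Mismatches occur at site 7 (G→T), site 11 (A→T), site 17 (G→A), site 21 (T→G), site 23 (G→T), site 24 (T→A), site 26 (C→G), site 27 (C→A), site 28 (G→T).
26 of the 35 sites match, so the percent identity is 26/35 × 100 = 74.3%.

74.3%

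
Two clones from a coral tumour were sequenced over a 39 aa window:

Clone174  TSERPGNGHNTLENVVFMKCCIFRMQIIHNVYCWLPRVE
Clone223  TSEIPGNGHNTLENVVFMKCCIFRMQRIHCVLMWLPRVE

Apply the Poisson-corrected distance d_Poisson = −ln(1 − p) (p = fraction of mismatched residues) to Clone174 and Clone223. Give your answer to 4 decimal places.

0.1372

Differing sites — 4:R/I; 27:I/R; 30:N/C; 32:Y/L; 33:C/M.
p = 5/39 = 0.128205.
d = −ln(1 − 0.128205) = −ln(0.871795) = 0.1372.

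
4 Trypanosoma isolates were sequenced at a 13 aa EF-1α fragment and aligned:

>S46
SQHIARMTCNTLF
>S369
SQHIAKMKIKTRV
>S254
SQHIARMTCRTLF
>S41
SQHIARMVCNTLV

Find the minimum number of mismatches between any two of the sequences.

Pairwise Hamming distances:
  S46 vs S369: 6
  S46 vs S254: 1
  S46 vs S41: 2
  S369 vs S254: 6
  S369 vs S41: 5
  S254 vs S41: 3
The smallest is 1, between S46 and S254.

1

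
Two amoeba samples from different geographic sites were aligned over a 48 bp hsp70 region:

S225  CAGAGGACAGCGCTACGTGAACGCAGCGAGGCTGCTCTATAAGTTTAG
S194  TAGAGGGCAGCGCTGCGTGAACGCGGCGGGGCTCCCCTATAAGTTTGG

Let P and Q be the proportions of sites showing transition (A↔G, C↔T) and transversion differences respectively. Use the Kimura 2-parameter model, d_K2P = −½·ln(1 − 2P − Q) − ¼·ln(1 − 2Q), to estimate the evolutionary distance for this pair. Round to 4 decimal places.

Mismatches occur at site 1 (C↔T, transition), site 7 (A↔G, transition), site 15 (A↔G, transition), site 25 (A↔G, transition), site 29 (A↔G, transition), site 34 (G↔C, transversion), site 36 (T↔C, transition), site 47 (A↔G, transition).
Of the 8 differences, 7 transitions and 1 transversion over 48 sites: P = 7/48 = 0.145833, Q = 1/48 = 0.020833.
d = −0.5·ln(0.687501) − 0.25·ln(0.958334) = −0.5·(-0.374692) − 0.25·(-0.042559) = 0.1980.

0.1980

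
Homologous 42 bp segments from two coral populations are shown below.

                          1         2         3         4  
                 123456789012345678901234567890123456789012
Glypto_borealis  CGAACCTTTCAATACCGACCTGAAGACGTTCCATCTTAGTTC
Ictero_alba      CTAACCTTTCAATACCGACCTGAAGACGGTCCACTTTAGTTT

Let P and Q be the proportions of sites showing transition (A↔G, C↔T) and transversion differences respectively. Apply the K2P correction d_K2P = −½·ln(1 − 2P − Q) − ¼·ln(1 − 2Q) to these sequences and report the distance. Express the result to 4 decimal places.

The sequences differ at positions 2 (G/T, transversion), 29 (T/G, transversion), 34 (T/C, transition), 35 (C/T, transition), 42 (C/T, transition).
Of the 5 differences, 3 transitions and 2 transversions over 42 sites: P = 3/42 = 0.071429, Q = 2/42 = 0.047619.
d = −0.5·ln(0.809523) − 0.25·ln(0.904762) = −0.5·(-0.211310) − 0.25·(-0.100083) = 0.1307.

0.1307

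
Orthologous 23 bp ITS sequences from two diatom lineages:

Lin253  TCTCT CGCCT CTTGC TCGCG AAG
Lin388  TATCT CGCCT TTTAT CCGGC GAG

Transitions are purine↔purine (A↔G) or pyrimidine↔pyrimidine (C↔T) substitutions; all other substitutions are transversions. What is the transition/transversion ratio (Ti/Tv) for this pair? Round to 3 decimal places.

Differing sites — 2:C/A (Tv); 11:C/T (Ti); 14:G/A (Ti); 15:C/T (Ti); 16:T/C (Ti); 19:C/G (Tv); 20:G/C (Tv); 21:A/G (Ti).
Of the 8 differences, 5 transitions and 3 transversions, so Ti/Tv = 5/3 = 1.667.

1.667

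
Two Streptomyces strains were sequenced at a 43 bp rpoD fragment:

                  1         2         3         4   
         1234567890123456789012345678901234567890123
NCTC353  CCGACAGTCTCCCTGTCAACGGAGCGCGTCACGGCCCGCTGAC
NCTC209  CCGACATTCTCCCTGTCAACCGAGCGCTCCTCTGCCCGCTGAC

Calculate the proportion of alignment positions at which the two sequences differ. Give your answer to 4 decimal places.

Differing sites — 7:G/T; 21:G/C; 28:G/T; 29:T/C; 31:A/T; 33:G/T.
There are 6 differences over 43 sites, so p = 6/43 = 0.1395.

0.1395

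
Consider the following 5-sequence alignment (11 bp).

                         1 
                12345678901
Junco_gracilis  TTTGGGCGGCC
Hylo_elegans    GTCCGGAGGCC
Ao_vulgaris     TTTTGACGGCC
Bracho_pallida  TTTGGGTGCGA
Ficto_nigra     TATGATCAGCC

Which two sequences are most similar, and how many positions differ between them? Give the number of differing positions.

Pairwise Hamming distances:
  Junco_gracilis vs Hylo_elegans: 4
  Junco_gracilis vs Ao_vulgaris: 2
  Junco_gracilis vs Bracho_pallida: 4
  Junco_gracilis vs Ficto_nigra: 4
  Hylo_elegans vs Ao_vulgaris: 5
  Hylo_elegans vs Bracho_pallida: 7
  Hylo_elegans vs Ficto_nigra: 8
  Ao_vulgaris vs Bracho_pallida: 6
  Ao_vulgaris vs Ficto_nigra: 5
  Bracho_pallida vs Ficto_nigra: 8
The smallest is 2, between Junco_gracilis and Ao_vulgaris.

2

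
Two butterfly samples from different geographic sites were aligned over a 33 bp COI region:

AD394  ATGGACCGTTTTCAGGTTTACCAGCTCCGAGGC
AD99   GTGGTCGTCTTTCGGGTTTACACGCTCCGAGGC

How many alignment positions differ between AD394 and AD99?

The sequences differ at positions 1 (A/G), 5 (A/T), 7 (C/G), 8 (G/T), 9 (T/C), 14 (A/G), 22 (C/A), 23 (A/C).
That gives 8 mismatches out of 33 aligned sites, so the Hamming distance is 8.

8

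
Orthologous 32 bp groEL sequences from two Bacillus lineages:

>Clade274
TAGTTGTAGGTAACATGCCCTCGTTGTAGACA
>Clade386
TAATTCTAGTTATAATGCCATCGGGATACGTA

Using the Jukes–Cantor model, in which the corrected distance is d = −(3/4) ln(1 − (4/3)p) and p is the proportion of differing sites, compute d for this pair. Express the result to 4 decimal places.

Differing sites — 3:G/A; 6:G/C; 10:G/T; 13:A/T; 14:C/A; 20:C/A; 24:T/G; 25:T/G; 26:G/A; 29:G/C; 30:A/G; 31:C/T.
p = 12/32 = 0.375000.
d = −0.75 · ln(1 − (4/3)·0.375000) = −0.75 · ln(0.500000) = −0.75 · (-0.693147) = 0.5199.

0.5199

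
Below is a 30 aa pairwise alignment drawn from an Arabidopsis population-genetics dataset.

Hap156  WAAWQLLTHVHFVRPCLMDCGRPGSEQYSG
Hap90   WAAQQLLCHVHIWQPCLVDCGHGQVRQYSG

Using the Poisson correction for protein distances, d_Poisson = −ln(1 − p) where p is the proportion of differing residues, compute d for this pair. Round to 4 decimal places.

Mismatches occur at site 4 (W↔Q), site 8 (T↔C), site 12 (F↔I), site 13 (V↔W), site 14 (R↔Q), site 18 (M↔V), site 22 (R↔H), site 23 (P↔G), site 24 (G↔Q), site 25 (S↔V), site 26 (E↔R).
p = 11/30 = 0.366667.
d = −ln(1 − 0.366667) = −ln(0.633333) = 0.4568.

0.4568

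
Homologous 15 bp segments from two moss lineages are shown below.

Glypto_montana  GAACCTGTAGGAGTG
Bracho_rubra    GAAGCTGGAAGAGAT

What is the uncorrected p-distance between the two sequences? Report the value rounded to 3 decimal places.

0.333

Differing sites — 4:C/G; 8:T/G; 10:G/A; 14:T/A; 15:G/T.
There are 5 differences over 15 sites, so p = 5/15 = 0.333.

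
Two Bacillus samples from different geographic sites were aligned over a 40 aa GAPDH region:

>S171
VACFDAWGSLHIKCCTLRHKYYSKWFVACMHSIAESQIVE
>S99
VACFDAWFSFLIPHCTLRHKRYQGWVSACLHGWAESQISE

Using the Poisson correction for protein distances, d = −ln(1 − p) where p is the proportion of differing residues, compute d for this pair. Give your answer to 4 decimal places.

0.4308

The sequences differ at positions 8 (G/F), 10 (L/F), 11 (H/L), 13 (K/P), 14 (C/H), 21 (Y/R), 23 (S/Q), 24 (K/G), 26 (F/V), 27 (V/S), 30 (M/L), 32 (S/G), 33 (I/W), 39 (V/S).
p = 14/40 = 0.350000.
d = −ln(1 − 0.350000) = −ln(0.650000) = 0.4308.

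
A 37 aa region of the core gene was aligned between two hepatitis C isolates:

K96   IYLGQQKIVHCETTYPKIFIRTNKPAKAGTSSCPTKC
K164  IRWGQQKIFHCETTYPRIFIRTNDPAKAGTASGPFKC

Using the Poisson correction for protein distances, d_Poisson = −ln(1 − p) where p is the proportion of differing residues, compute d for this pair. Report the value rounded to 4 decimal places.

0.2436

Mismatches occur at site 2 (Y↔R), site 3 (L↔W), site 9 (V↔F), site 17 (K↔R), site 24 (K↔D), site 31 (S↔A), site 33 (C↔G), site 35 (T↔F).
p = 8/37 = 0.216216.
d = −ln(1 − 0.216216) = −ln(0.783784) = 0.2436.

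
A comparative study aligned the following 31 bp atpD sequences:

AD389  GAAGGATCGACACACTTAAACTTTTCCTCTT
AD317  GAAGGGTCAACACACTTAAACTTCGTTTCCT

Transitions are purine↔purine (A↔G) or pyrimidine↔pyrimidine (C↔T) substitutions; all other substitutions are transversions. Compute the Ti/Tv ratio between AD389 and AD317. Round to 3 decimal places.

Mismatches occur at site 6 (A/G, transition), site 9 (G/A, transition), site 24 (T/C, transition), site 25 (T/G, transversion), site 26 (C/T, transition), site 27 (C/T, transition), site 30 (T/C, transition).
Of the 7 differences, 6 transitions and 1 transversion, so Ti/Tv = 6/1 = 6.000.

6.000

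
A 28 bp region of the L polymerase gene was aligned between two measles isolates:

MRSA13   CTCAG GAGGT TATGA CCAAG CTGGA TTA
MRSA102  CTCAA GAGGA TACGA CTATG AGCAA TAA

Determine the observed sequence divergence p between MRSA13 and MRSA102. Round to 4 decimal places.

0.3571

Mismatches occur at site 5 (G↔A), site 10 (T↔A), site 13 (T↔C), site 17 (C↔T), site 19 (A↔T), site 21 (C↔A), site 22 (T↔G), site 23 (G↔C), site 24 (G↔A), site 27 (T↔A).
There are 10 differences over 28 sites, so p = 10/28 = 0.3571.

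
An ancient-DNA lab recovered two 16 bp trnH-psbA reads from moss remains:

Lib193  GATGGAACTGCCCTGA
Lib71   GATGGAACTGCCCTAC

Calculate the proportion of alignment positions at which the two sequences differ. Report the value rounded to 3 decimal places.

0.125

Mismatches occur at site 15 (G↔A), site 16 (A↔C).
There are 2 differences over 16 sites, so p = 2/16 = 0.125.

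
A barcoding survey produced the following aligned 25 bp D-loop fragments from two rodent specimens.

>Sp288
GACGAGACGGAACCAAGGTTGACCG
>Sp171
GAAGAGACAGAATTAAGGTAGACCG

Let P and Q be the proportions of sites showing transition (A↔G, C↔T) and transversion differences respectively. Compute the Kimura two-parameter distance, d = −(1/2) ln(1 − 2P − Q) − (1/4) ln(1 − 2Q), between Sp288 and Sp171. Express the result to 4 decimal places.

0.2364

The sequences differ at positions 3 (C/A, transversion), 9 (G/A, transition), 13 (C/T, transition), 14 (C/T, transition), 20 (T/A, transversion).
Of the 5 differences, 3 transitions and 2 transversions over 25 sites: P = 3/25 = 0.120000, Q = 2/25 = 0.080000.
d = −0.5·ln(0.680000) − 0.25·ln(0.840000) = −0.5·(-0.385662) − 0.25·(-0.174353) = 0.2364.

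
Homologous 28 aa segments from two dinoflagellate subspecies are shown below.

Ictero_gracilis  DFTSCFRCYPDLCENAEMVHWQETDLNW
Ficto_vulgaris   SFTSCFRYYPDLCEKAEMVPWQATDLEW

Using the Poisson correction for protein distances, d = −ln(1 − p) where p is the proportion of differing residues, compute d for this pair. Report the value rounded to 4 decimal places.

The sequences differ at positions 1 (D/S), 8 (C/Y), 15 (N/K), 20 (H/P), 23 (E/A), 27 (N/E).
p = 6/28 = 0.214286.
d = −ln(1 − 0.214286) = −ln(0.785714) = 0.2412.

0.2412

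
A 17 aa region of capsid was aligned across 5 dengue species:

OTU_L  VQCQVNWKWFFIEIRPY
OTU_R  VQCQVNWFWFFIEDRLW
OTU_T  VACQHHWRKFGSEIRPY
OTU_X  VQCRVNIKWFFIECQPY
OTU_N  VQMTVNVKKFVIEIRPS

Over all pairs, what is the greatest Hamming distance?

Pairwise Hamming distances:
  OTU_L vs OTU_R: 4
  OTU_L vs OTU_T: 7
  OTU_L vs OTU_X: 4
  OTU_L vs OTU_N: 6
  OTU_R vs OTU_T: 10
  OTU_R vs OTU_X: 7
  OTU_R vs OTU_N: 9
  OTU_T vs OTU_X: 11
  OTU_T vs OTU_N: 10
  OTU_X vs OTU_N: 8
The largest is 11, between OTU_T and OTU_X.

11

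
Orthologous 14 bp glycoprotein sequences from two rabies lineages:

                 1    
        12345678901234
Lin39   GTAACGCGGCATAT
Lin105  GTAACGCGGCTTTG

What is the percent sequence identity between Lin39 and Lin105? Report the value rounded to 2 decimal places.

The sequences differ at positions 11 (A/T), 13 (A/T), 14 (T/G).
11 of the 14 sites match, so the percent identity is 11/14 × 100 = 78.57%.

78.57%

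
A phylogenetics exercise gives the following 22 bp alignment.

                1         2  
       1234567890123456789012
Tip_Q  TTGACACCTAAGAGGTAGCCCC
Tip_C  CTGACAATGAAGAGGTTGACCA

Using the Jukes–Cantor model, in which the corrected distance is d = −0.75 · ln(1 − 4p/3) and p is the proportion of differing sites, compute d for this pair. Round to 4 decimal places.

0.4141

Mismatches occur at site 1 (T/C), site 7 (C/A), site 8 (C/T), site 9 (T/G), site 17 (A/T), site 19 (C/A), site 22 (C/A).
p = 7/22 = 0.318182.
d = −0.75 · ln(1 − (4/3)·0.318182) = −0.75 · ln(0.575757) = −0.75 · (-0.552070) = 0.4141.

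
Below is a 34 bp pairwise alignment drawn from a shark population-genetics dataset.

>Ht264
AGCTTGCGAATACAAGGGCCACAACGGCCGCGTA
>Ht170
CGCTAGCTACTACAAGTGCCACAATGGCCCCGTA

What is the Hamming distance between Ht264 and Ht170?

7

Differing sites — 1:A/C; 5:T/A; 8:G/T; 10:A/C; 17:G/T; 25:C/T; 30:G/C.
That gives 7 mismatches out of 34 aligned sites, so the Hamming distance is 7.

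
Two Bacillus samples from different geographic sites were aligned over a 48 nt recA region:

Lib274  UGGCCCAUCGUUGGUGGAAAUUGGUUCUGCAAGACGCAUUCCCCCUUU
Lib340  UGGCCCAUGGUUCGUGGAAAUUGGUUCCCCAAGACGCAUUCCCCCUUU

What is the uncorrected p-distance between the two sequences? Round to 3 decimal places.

Mismatches occur at site 9 (C↔G), site 13 (G↔C), site 28 (U↔C), site 29 (G↔C).
There are 4 differences over 48 sites, so p = 4/48 = 0.083.

0.083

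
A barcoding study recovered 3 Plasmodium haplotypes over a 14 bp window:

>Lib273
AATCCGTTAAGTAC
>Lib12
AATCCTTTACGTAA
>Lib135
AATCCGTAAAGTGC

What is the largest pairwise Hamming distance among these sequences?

Pairwise Hamming distances:
  Lib273 vs Lib12: 3
  Lib273 vs Lib135: 2
  Lib12 vs Lib135: 5
The largest is 5, between Lib12 and Lib135.

5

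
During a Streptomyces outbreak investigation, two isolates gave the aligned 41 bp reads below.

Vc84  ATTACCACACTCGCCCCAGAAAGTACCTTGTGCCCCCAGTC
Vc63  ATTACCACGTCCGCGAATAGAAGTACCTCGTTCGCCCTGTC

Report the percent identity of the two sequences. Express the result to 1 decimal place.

Differing sites — 9:A/G; 10:C/T; 11:T/C; 15:C/G; 16:C/A; 17:C/A; 18:A/T; 19:G/A; 20:A/G; 29:T/C; 32:G/T; 34:C/G; 38:A/T.
28 of the 41 sites match, so the percent identity is 28/41 × 100 = 68.3%.

68.3%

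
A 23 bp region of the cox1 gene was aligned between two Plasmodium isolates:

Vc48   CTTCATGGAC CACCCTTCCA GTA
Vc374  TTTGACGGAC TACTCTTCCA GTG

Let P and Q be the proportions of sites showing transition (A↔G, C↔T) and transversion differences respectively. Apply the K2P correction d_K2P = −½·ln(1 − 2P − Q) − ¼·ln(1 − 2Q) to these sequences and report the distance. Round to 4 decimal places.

The sequences differ at positions 1 (C/T, transition), 4 (C/G, transversion), 6 (T/C, transition), 11 (C/T, transition), 14 (C/T, transition), 23 (A/G, transition).
Of the 6 differences, 5 transitions and 1 transversion over 23 sites: P = 5/23 = 0.217391, Q = 1/23 = 0.043478.
d = −0.5·ln(0.521740) − 0.25·ln(0.913044) = −0.5·(-0.650586) − 0.25·(-0.090971) = 0.3480.

0.3480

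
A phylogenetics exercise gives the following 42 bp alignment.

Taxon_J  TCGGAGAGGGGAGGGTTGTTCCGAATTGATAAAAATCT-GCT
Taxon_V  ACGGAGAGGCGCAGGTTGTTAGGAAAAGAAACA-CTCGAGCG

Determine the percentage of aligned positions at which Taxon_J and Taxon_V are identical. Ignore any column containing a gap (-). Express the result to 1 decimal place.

67.5%

Excluding the 2 gap columns leaves 40 comparable sites.
Differing sites — 1:T/A; 10:G/C; 12:A/C; 13:G/A; 21:C/A; 22:C/G; 26:T/A; 27:T/A; 30:T/A; 32:A/C; 35:A/C; 38:T/G; 42:T/G.
27 of the 40 comparable sites match, so the percent identity is 27/40 × 100 = 67.5%.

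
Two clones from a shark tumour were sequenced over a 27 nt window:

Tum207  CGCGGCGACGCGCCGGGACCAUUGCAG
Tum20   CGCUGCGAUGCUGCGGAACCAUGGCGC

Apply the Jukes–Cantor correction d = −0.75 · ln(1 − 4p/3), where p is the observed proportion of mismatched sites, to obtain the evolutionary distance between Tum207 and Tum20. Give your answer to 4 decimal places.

Differing sites — 4:G/U; 9:C/U; 12:G/U; 13:C/G; 17:G/A; 23:U/G; 26:A/G; 27:G/C.
p = 8/27 = 0.296296.
d = −0.75 · ln(1 − (4/3)·0.296296) = −0.75 · ln(0.604939) = −0.75 · (-0.502628) = 0.3770.

0.3770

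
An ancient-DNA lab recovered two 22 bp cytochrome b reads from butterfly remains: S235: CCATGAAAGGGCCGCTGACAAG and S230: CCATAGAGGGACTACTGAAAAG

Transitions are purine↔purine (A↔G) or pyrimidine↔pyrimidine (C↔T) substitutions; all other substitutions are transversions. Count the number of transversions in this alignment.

Differing sites — 5:G/A (Ti); 6:A/G (Ti); 8:A/G (Ti); 11:G/A (Ti); 13:C/T (Ti); 14:G/A (Ti); 19:C/A (Tv).
Of the 7 differences, 6 transitions and 1 transversion, so the answer is 1.

1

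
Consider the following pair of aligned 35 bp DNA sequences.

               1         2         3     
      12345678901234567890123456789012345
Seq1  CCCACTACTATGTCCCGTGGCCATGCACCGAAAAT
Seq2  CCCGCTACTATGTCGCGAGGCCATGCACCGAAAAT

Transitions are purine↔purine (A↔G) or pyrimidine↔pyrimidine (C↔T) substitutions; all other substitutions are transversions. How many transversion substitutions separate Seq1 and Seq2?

2

Mismatches occur at site 4 (A/G, transition), site 15 (C/G, transversion), site 18 (T/A, transversion).
Of the 3 differences, 1 transition and 2 transversions, so the answer is 2.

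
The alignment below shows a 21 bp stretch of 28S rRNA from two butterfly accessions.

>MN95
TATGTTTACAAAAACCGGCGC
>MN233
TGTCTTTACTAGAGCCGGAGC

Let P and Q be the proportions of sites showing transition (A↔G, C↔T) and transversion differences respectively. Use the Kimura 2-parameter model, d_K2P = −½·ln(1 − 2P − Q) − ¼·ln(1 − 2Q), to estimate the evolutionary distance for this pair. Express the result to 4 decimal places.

0.3639

Mismatches occur at site 2 (A→G, transition), site 4 (G→C, transversion), site 10 (A→T, transversion), site 12 (A→G, transition), site 14 (A→G, transition), site 19 (C→A, transversion).
Of the 6 differences, 3 transitions and 3 transversions over 21 sites: P = 3/21 = 0.142857, Q = 3/21 = 0.142857.
d = −0.5·ln(0.571429) − 0.25·ln(0.714286) = −0.5·(-0.559615) − 0.25·(-0.336472) = 0.3639.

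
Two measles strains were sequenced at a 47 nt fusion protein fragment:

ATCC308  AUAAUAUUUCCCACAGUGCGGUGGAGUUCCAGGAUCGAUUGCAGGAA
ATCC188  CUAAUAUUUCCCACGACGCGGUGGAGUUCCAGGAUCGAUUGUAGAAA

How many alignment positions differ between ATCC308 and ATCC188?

6

Mismatches occur at site 1 (A→C), site 15 (A→G), site 16 (G→A), site 17 (U→C), site 42 (C→U), site 45 (G→A).
That gives 6 mismatches out of 47 aligned sites, so the Hamming distance is 6.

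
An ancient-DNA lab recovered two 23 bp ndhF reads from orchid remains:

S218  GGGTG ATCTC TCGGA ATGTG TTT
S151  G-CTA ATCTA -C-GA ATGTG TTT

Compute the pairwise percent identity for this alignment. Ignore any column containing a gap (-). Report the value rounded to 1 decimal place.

85.0%

Excluding the 3 gap columns leaves 20 comparable sites.
The sequences differ at positions 3 (G/C), 5 (G/A), 10 (C/A).
17 of the 20 comparable sites match, so the percent identity is 17/20 × 100 = 85.0%.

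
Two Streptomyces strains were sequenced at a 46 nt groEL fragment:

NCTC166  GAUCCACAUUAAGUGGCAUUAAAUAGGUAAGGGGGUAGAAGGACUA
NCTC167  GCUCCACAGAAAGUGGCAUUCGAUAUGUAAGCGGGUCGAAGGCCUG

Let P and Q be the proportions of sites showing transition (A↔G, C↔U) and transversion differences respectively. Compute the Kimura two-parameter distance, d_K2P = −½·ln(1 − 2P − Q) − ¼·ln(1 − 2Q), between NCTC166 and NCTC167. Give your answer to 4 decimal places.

0.2580

The sequences differ at positions 2 (A/C, transversion), 9 (U/G, transversion), 10 (U/A, transversion), 21 (A/C, transversion), 22 (A/G, transition), 26 (G/U, transversion), 32 (G/C, transversion), 37 (A/C, transversion), 43 (A/C, transversion), 46 (A/G, transition).
Of the 10 differences, 2 transitions and 8 transversions over 46 sites: P = 2/46 = 0.043478, Q = 8/46 = 0.173913.
d = −0.5·ln(0.739131) − 0.25·ln(0.652174) = −0.5·(-0.302280) − 0.25·(-0.427444) = 0.2580.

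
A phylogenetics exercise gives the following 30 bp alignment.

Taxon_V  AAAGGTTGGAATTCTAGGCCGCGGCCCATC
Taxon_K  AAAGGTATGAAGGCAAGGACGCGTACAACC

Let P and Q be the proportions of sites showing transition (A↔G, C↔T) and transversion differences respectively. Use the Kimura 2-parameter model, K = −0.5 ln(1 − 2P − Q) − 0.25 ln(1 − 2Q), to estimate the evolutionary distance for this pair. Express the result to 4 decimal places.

Differing sites — 7:T/A (Tv); 8:G/T (Tv); 12:T/G (Tv); 13:T/G (Tv); 15:T/A (Tv); 19:C/A (Tv); 24:G/T (Tv); 25:C/A (Tv); 27:C/A (Tv); 29:T/C (Ti).
Of the 10 differences, 1 transition and 9 transversions over 30 sites: P = 1/30 = 0.033333, Q = 9/30 = 0.300000.
d = −0.5·ln(0.633334) − 0.25·ln(0.400000) = −0.5·(-0.456757) − 0.25·(-0.916291) = 0.4575.

0.4575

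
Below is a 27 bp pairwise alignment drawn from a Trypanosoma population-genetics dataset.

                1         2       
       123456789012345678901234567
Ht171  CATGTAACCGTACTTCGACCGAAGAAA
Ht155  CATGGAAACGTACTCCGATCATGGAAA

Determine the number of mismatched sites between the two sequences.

7

The sequences differ at positions 5 (T/G), 8 (C/A), 15 (T/C), 19 (C/T), 21 (G/A), 22 (A/T), 23 (A/G).
That gives 7 mismatches out of 27 aligned sites, so the Hamming distance is 7.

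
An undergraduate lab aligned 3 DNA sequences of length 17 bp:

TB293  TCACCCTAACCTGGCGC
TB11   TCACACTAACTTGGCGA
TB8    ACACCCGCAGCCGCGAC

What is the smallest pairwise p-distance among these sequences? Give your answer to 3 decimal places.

0.176

Pairwise Hamming distances:
  TB293 vs TB11: 3
  TB293 vs TB8: 8
  TB11 vs TB8: 11
The smallest is 3 mismatches, between TB293 and TB11; p = 3/17 = 0.176.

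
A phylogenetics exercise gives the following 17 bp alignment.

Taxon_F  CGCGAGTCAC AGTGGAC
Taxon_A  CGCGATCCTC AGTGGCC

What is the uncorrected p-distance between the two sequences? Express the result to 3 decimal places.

0.235

Differing sites — 6:G/T; 7:T/C; 9:A/T; 16:A/C.
There are 4 differences over 17 sites, so p = 4/17 = 0.235.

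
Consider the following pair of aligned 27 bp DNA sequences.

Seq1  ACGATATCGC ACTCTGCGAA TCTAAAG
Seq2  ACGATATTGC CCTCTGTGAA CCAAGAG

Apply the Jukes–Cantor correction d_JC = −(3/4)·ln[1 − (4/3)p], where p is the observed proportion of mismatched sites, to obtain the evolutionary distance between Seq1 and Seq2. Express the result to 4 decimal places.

Mismatches occur at site 8 (C→T), site 11 (A→C), site 17 (C→T), site 21 (T→C), site 23 (T→A), site 25 (A→G).
p = 6/27 = 0.222222.
d = −0.75 · ln(1 − (4/3)·0.222222) = −0.75 · ln(0.703704) = −0.75 · (-0.351397) = 0.2635.

0.2635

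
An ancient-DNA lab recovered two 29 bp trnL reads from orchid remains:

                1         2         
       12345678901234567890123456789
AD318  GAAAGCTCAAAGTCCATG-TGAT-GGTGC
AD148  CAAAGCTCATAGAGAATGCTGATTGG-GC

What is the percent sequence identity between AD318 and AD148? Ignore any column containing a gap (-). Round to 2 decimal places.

Excluding the 3 gap columns leaves 26 comparable sites.
Differing sites — 1:G/C; 10:A/T; 13:T/A; 14:C/G; 15:C/A.
21 of the 26 comparable sites match, so the percent identity is 21/26 × 100 = 80.77%.

80.77%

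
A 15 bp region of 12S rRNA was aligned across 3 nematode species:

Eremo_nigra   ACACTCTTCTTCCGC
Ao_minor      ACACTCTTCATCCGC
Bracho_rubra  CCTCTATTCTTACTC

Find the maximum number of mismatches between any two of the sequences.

Pairwise Hamming distances:
  Eremo_nigra vs Ao_minor: 1
  Eremo_nigra vs Bracho_rubra: 5
  Ao_minor vs Bracho_rubra: 6
The largest is 6, between Ao_minor and Bracho_rubra.

6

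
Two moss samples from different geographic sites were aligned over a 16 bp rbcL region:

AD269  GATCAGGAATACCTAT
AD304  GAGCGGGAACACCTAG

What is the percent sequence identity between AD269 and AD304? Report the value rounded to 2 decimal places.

75.00%

Mismatches occur at site 3 (T/G), site 5 (A/G), site 10 (T/C), site 16 (T/G).
12 of the 16 sites match, so the percent identity is 12/16 × 100 = 75.00%.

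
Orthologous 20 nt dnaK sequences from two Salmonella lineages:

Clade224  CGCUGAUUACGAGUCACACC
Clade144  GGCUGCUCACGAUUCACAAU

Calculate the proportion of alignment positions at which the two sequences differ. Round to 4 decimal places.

The sequences differ at positions 1 (C/G), 6 (A/C), 8 (U/C), 13 (G/U), 19 (C/A), 20 (C/U).
There are 6 differences over 20 sites, so p = 6/20 = 0.3000.

0.3000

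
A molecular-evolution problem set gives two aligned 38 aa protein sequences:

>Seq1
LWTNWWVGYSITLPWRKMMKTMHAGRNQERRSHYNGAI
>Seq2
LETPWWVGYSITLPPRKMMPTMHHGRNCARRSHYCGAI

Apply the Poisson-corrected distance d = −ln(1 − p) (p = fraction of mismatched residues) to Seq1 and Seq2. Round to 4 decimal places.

The sequences differ at positions 2 (W/E), 4 (N/P), 15 (W/P), 20 (K/P), 24 (A/H), 28 (Q/C), 29 (E/A), 35 (N/C).
p = 8/38 = 0.210526.
d = −ln(1 − 0.210526) = −ln(0.789474) = 0.2364.

0.2364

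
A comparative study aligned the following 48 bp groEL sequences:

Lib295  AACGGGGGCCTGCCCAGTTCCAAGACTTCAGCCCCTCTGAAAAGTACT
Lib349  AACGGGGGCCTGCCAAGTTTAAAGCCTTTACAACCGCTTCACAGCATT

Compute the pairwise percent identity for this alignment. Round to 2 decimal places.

70.83%

The sequences differ at positions 15 (C/A), 20 (C/T), 21 (C/A), 25 (A/C), 29 (C/T), 31 (G/C), 32 (C/A), 33 (C/A), 36 (T/G), 39 (G/T), 40 (A/C), 42 (A/C), 45 (T/C), 47 (C/T).
34 of the 48 sites match, so the percent identity is 34/48 × 100 = 70.83%.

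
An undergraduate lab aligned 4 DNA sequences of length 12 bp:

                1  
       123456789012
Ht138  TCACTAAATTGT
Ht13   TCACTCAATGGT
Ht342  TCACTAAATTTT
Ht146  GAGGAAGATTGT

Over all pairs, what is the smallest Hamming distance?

Pairwise Hamming distances:
  Ht138 vs Ht13: 2
  Ht138 vs Ht342: 1
  Ht138 vs Ht146: 6
  Ht13 vs Ht342: 3
  Ht13 vs Ht146: 8
  Ht342 vs Ht146: 7
The smallest is 1, between Ht138 and Ht342.

1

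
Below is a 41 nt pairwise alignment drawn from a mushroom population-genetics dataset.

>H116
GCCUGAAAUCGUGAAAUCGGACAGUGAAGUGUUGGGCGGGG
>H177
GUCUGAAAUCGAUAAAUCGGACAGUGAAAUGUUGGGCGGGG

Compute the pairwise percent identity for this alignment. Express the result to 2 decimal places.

The sequences differ at positions 2 (C/U), 12 (U/A), 13 (G/U), 29 (G/A).
37 of the 41 sites match, so the percent identity is 37/41 × 100 = 90.24%.

90.24%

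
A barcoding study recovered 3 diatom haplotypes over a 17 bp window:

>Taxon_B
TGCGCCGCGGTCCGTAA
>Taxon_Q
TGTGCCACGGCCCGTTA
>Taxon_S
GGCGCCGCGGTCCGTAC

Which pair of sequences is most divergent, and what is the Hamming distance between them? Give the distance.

6

Pairwise Hamming distances:
  Taxon_B vs Taxon_Q: 4
  Taxon_B vs Taxon_S: 2
  Taxon_Q vs Taxon_S: 6
The largest is 6, between Taxon_Q and Taxon_S.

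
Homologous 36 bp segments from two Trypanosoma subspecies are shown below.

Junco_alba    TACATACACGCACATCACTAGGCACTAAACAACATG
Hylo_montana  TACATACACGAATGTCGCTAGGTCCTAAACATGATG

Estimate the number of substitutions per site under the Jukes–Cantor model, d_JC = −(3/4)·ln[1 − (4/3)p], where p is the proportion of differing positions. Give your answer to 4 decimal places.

0.2635

Mismatches occur at site 11 (C↔A), site 13 (C↔T), site 14 (A↔G), site 17 (A↔G), site 23 (C↔T), site 24 (A↔C), site 32 (A↔T), site 33 (C↔G).
p = 8/36 = 0.222222.
d = −0.75 · ln(1 − (4/3)·0.222222) = −0.75 · ln(0.703704) = −0.75 · (-0.351397) = 0.2635.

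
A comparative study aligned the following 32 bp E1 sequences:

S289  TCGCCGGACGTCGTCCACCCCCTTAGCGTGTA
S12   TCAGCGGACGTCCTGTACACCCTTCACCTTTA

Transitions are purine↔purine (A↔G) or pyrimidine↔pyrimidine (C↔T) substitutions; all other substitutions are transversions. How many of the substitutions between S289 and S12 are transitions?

3

The sequences differ at positions 3 (G/A, transition), 4 (C/G, transversion), 13 (G/C, transversion), 15 (C/G, transversion), 16 (C/T, transition), 19 (C/A, transversion), 25 (A/C, transversion), 26 (G/A, transition), 28 (G/C, transversion), 30 (G/T, transversion).
Of the 10 differences, 3 transitions and 7 transversions, so the answer is 3.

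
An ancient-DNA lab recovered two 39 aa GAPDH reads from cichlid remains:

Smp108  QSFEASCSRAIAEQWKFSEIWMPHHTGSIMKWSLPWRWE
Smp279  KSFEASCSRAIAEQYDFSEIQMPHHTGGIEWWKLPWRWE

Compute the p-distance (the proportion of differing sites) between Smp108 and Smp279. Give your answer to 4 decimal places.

The sequences differ at positions 1 (Q/K), 15 (W/Y), 16 (K/D), 21 (W/Q), 28 (S/G), 30 (M/E), 31 (K/W), 33 (S/K).
There are 8 differences over 39 sites, so p = 8/39 = 0.2051.

0.2051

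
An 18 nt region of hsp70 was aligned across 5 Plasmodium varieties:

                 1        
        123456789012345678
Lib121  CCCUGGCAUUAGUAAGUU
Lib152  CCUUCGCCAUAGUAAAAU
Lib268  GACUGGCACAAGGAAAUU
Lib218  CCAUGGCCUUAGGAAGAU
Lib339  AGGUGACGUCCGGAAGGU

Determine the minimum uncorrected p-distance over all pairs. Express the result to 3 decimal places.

0.222

Pairwise Hamming distances:
  Lib121 vs Lib152: 6
  Lib121 vs Lib268: 6
  Lib121 vs Lib218: 4
  Lib121 vs Lib339: 9
  Lib152 vs Lib268: 9
  Lib152 vs Lib218: 5
  Lib152 vs Lib339: 12
  Lib268 vs Lib218: 8
  Lib268 vs Lib339: 10
  Lib218 vs Lib339: 8
The smallest is 4 mismatches, between Lib121 and Lib218; p = 4/18 = 0.222.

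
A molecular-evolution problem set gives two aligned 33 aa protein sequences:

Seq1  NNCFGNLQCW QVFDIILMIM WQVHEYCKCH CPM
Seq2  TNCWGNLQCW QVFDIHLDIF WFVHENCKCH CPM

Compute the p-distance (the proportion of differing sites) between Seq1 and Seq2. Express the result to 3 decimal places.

Differing sites — 1:N/T; 4:F/W; 16:I/H; 18:M/D; 20:M/F; 22:Q/F; 26:Y/N.
There are 7 differences over 33 sites, so p = 7/33 = 0.212.

0.212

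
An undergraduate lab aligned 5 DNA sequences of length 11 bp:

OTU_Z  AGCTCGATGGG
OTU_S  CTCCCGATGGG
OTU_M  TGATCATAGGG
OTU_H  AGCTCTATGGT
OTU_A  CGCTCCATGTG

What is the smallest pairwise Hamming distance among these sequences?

2

Pairwise Hamming distances:
  OTU_Z vs OTU_S: 3
  OTU_Z vs OTU_M: 5
  OTU_Z vs OTU_H: 2
  OTU_Z vs OTU_A: 3
  OTU_S vs OTU_M: 7
  OTU_S vs OTU_H: 5
  OTU_S vs OTU_A: 4
  OTU_M vs OTU_H: 6
  OTU_M vs OTU_A: 6
  OTU_H vs OTU_A: 4
The smallest is 2, between OTU_Z and OTU_H.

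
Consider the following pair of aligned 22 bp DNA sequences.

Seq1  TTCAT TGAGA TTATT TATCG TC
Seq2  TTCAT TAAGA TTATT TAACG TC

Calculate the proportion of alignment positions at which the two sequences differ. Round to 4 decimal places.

Differing sites — 7:G/A; 18:T/A.
There are 2 differences over 22 sites, so p = 2/22 = 0.0909.

0.0909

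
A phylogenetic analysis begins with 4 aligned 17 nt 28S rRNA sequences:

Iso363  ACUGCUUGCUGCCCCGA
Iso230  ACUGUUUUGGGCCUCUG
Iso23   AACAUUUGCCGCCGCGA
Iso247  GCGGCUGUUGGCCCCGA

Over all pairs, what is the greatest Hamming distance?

Pairwise Hamming distances:
  Iso363 vs Iso230: 7
  Iso363 vs Iso23: 6
  Iso363 vs Iso247: 6
  Iso230 vs Iso23: 9
  Iso230 vs Iso247: 8
  Iso23 vs Iso247: 10
The largest is 10, between Iso23 and Iso247.

10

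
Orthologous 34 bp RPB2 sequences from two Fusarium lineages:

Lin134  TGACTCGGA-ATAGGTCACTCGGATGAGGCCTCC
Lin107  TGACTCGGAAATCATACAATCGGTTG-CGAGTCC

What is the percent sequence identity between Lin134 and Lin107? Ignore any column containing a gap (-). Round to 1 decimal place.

71.9%

Excluding the 2 gap columns leaves 32 comparable sites.
Mismatches occur at site 13 (A↔C), site 14 (G↔A), site 15 (G↔T), site 16 (T↔A), site 19 (C↔A), site 24 (A↔T), site 28 (G↔C), site 30 (C↔A), site 31 (C↔G).
23 of the 32 comparable sites match, so the percent identity is 23/32 × 100 = 71.9%.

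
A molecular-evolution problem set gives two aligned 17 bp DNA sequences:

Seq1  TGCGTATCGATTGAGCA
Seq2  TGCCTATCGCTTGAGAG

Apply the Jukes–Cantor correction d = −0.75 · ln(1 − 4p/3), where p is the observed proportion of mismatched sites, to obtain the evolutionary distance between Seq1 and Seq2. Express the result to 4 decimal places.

Mismatches occur at site 4 (G→C), site 10 (A→C), site 16 (C→A), site 17 (A→G).
p = 4/17 = 0.235294.
d = −0.75 · ln(1 − (4/3)·0.235294) = −0.75 · ln(0.686275) = −0.75 · (-0.376477) = 0.2824.

0.2824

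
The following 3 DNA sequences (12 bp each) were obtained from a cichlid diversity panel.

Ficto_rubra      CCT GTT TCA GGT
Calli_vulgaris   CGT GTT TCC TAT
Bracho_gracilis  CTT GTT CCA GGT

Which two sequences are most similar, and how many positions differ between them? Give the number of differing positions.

2

Pairwise Hamming distances:
  Ficto_rubra vs Calli_vulgaris: 4
  Ficto_rubra vs Bracho_gracilis: 2
  Calli_vulgaris vs Bracho_gracilis: 5
The smallest is 2, between Ficto_rubra and Bracho_gracilis.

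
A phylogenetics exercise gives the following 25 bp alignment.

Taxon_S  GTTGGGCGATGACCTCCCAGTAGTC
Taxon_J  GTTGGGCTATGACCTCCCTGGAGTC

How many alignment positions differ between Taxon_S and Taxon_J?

3

The sequences differ at positions 8 (G/T), 19 (A/T), 21 (T/G).
That gives 3 mismatches out of 25 aligned sites, so the Hamming distance is 3.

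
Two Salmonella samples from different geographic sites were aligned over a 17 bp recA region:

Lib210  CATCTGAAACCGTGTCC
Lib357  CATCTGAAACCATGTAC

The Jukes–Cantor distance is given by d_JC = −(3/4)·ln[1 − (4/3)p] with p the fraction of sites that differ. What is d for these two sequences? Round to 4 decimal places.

Differing sites — 12:G/A; 16:C/A.
p = 2/17 = 0.117647.
d = −0.75 · ln(1 − (4/3)·0.117647) = −0.75 · ln(0.843137) = −0.75 · (-0.170626) = 0.1280.

0.1280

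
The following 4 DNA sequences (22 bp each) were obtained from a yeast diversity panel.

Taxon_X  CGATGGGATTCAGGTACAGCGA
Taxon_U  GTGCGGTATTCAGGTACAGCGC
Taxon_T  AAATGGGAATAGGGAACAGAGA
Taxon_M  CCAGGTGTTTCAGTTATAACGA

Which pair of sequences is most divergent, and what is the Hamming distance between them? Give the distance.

13

Pairwise Hamming distances:
  Taxon_X vs Taxon_U: 6
  Taxon_X vs Taxon_T: 7
  Taxon_X vs Taxon_M: 7
  Taxon_U vs Taxon_T: 11
  Taxon_U vs Taxon_M: 11
  Taxon_T vs Taxon_M: 13
The largest is 13, between Taxon_T and Taxon_M.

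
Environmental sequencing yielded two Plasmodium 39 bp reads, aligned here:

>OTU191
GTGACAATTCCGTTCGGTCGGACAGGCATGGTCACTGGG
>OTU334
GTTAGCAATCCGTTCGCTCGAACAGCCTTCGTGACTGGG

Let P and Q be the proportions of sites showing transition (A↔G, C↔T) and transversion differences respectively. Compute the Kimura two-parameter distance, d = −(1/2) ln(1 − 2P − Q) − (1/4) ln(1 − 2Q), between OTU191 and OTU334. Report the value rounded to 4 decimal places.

Mismatches occur at site 3 (G↔T, transversion), site 5 (C↔G, transversion), site 6 (A↔C, transversion), site 8 (T↔A, transversion), site 17 (G↔C, transversion), site 21 (G↔A, transition), site 26 (G↔C, transversion), site 28 (A↔T, transversion), site 30 (G↔C, transversion), site 33 (C↔G, transversion).
Of the 10 differences, 1 transition and 9 transversions over 39 sites: P = 1/39 = 0.025641, Q = 9/39 = 0.230769.
d = −0.5·ln(0.717949) − 0.25·ln(0.538462) = −0.5·(-0.331357) − 0.25·(-0.619038) = 0.3204.

0.3204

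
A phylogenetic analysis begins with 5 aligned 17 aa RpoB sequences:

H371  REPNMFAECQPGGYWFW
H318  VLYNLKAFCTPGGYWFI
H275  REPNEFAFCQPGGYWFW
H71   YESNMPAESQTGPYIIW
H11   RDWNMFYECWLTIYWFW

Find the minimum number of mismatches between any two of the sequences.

2

Pairwise Hamming distances:
  H371 vs H318: 8
  H371 vs H275: 2
  H371 vs H71: 8
  H371 vs H11: 7
  H318 vs H275: 7
  H318 vs H71: 13
  H318 vs H11: 12
  H275 vs H71: 10
  H275 vs H11: 9
  H71 vs H11: 12
The smallest is 2, between H371 and H275.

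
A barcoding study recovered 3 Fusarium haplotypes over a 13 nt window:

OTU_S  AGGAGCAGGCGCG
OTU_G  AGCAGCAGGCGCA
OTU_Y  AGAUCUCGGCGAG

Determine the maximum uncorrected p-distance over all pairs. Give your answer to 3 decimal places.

0.538

Pairwise Hamming distances:
  OTU_S vs OTU_G: 2
  OTU_S vs OTU_Y: 6
  OTU_G vs OTU_Y: 7
The largest is 7 mismatches, between OTU_G and OTU_Y; p = 7/13 = 0.538.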